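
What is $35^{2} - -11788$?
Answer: $13013$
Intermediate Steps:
$35^{2} - -11788 = 1225 + 11788 = 13013$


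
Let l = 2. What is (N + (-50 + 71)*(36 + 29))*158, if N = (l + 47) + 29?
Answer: 227994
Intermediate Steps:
N = 78 (N = (2 + 47) + 29 = 49 + 29 = 78)
(N + (-50 + 71)*(36 + 29))*158 = (78 + (-50 + 71)*(36 + 29))*158 = (78 + 21*65)*158 = (78 + 1365)*158 = 1443*158 = 227994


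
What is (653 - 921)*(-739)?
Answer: 198052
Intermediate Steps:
(653 - 921)*(-739) = -268*(-739) = 198052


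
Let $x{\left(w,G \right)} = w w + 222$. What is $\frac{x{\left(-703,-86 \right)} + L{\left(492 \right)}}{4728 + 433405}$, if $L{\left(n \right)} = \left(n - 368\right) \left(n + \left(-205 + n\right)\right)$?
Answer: $\frac{591027}{438133} \approx 1.349$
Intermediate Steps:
$x{\left(w,G \right)} = 222 + w^{2}$ ($x{\left(w,G \right)} = w^{2} + 222 = 222 + w^{2}$)
$L{\left(n \right)} = \left(-368 + n\right) \left(-205 + 2 n\right)$
$\frac{x{\left(-703,-86 \right)} + L{\left(492 \right)}}{4728 + 433405} = \frac{\left(222 + \left(-703\right)^{2}\right) + \left(75440 - 462972 + 2 \cdot 492^{2}\right)}{4728 + 433405} = \frac{\left(222 + 494209\right) + \left(75440 - 462972 + 2 \cdot 242064\right)}{438133} = \left(494431 + \left(75440 - 462972 + 484128\right)\right) \frac{1}{438133} = \left(494431 + 96596\right) \frac{1}{438133} = 591027 \cdot \frac{1}{438133} = \frac{591027}{438133}$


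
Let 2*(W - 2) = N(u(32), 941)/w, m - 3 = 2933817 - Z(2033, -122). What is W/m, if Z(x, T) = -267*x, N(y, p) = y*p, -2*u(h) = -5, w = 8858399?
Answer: 70871897/123189538295076 ≈ 5.7531e-7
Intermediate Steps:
u(h) = 5/2 (u(h) = -1/2*(-5) = 5/2)
N(y, p) = p*y
m = 3476631 (m = 3 + (2933817 - (-267)*2033) = 3 + (2933817 - 1*(-542811)) = 3 + (2933817 + 542811) = 3 + 3476628 = 3476631)
W = 70871897/35433596 (W = 2 + ((941*(5/2))/8858399)/2 = 2 + ((4705/2)*(1/8858399))/2 = 2 + (1/2)*(4705/17716798) = 2 + 4705/35433596 = 70871897/35433596 ≈ 2.0001)
W/m = (70871897/35433596)/3476631 = (70871897/35433596)*(1/3476631) = 70871897/123189538295076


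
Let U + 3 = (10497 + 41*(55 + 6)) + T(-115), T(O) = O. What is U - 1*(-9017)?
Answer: 21897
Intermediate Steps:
U = 12880 (U = -3 + ((10497 + 41*(55 + 6)) - 115) = -3 + ((10497 + 41*61) - 115) = -3 + ((10497 + 2501) - 115) = -3 + (12998 - 115) = -3 + 12883 = 12880)
U - 1*(-9017) = 12880 - 1*(-9017) = 12880 + 9017 = 21897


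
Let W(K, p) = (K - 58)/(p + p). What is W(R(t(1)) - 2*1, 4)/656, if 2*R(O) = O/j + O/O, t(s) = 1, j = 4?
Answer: -475/41984 ≈ -0.011314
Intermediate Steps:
R(O) = 1/2 + O/8 (R(O) = (O/4 + O/O)/2 = (O*(1/4) + 1)/2 = (O/4 + 1)/2 = (1 + O/4)/2 = 1/2 + O/8)
W(K, p) = (-58 + K)/(2*p) (W(K, p) = (-58 + K)/((2*p)) = (-58 + K)*(1/(2*p)) = (-58 + K)/(2*p))
W(R(t(1)) - 2*1, 4)/656 = ((1/2)*(-58 + ((1/2 + (1/8)*1) - 2*1))/4)/656 = ((1/2)*(1/4)*(-58 + ((1/2 + 1/8) - 2)))*(1/656) = ((1/2)*(1/4)*(-58 + (5/8 - 2)))*(1/656) = ((1/2)*(1/4)*(-58 - 11/8))*(1/656) = ((1/2)*(1/4)*(-475/8))*(1/656) = -475/64*1/656 = -475/41984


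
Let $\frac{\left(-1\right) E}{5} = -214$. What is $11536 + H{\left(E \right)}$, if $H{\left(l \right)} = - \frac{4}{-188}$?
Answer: $\frac{542193}{47} \approx 11536.0$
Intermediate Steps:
$E = 1070$ ($E = \left(-5\right) \left(-214\right) = 1070$)
$H{\left(l \right)} = \frac{1}{47}$ ($H{\left(l \right)} = \left(-4\right) \left(- \frac{1}{188}\right) = \frac{1}{47}$)
$11536 + H{\left(E \right)} = 11536 + \frac{1}{47} = \frac{542193}{47}$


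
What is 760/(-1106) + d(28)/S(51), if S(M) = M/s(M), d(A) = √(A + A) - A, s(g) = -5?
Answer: 58040/28203 - 10*√14/51 ≈ 1.3243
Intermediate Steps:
d(A) = -A + √2*√A (d(A) = √(2*A) - A = √2*√A - A = -A + √2*√A)
S(M) = -M/5 (S(M) = M/(-5) = M*(-⅕) = -M/5)
760/(-1106) + d(28)/S(51) = 760/(-1106) + (-1*28 + √2*√28)/((-⅕*51)) = 760*(-1/1106) + (-28 + √2*(2*√7))/(-51/5) = -380/553 + (-28 + 2*√14)*(-5/51) = -380/553 + (140/51 - 10*√14/51) = 58040/28203 - 10*√14/51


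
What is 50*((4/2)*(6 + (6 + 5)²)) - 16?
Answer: 12684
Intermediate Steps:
50*((4/2)*(6 + (6 + 5)²)) - 16 = 50*((4*(½))*(6 + 11²)) - 16 = 50*(2*(6 + 121)) - 16 = 50*(2*127) - 16 = 50*254 - 16 = 12700 - 16 = 12684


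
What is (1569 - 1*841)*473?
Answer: 344344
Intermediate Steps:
(1569 - 1*841)*473 = (1569 - 841)*473 = 728*473 = 344344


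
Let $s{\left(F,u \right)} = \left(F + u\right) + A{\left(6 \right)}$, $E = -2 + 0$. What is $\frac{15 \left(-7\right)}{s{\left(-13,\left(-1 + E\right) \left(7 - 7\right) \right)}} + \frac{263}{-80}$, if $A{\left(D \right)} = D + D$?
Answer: $\frac{8137}{80} \approx 101.71$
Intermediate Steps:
$A{\left(D \right)} = 2 D$
$E = -2$
$s{\left(F,u \right)} = 12 + F + u$ ($s{\left(F,u \right)} = \left(F + u\right) + 2 \cdot 6 = \left(F + u\right) + 12 = 12 + F + u$)
$\frac{15 \left(-7\right)}{s{\left(-13,\left(-1 + E\right) \left(7 - 7\right) \right)}} + \frac{263}{-80} = \frac{15 \left(-7\right)}{12 - 13 + \left(-1 - 2\right) \left(7 - 7\right)} + \frac{263}{-80} = - \frac{105}{12 - 13 - 0} + 263 \left(- \frac{1}{80}\right) = - \frac{105}{12 - 13 + 0} - \frac{263}{80} = - \frac{105}{-1} - \frac{263}{80} = \left(-105\right) \left(-1\right) - \frac{263}{80} = 105 - \frac{263}{80} = \frac{8137}{80}$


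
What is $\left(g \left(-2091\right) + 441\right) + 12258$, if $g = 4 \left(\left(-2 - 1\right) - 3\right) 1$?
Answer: $62883$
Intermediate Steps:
$g = -24$ ($g = 4 \left(-3 - 3\right) 1 = 4 \left(-6\right) 1 = \left(-24\right) 1 = -24$)
$\left(g \left(-2091\right) + 441\right) + 12258 = \left(\left(-24\right) \left(-2091\right) + 441\right) + 12258 = \left(50184 + 441\right) + 12258 = 50625 + 12258 = 62883$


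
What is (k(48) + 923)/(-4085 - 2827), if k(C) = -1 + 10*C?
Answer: -701/3456 ≈ -0.20284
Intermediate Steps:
(k(48) + 923)/(-4085 - 2827) = ((-1 + 10*48) + 923)/(-4085 - 2827) = ((-1 + 480) + 923)/(-6912) = (479 + 923)*(-1/6912) = 1402*(-1/6912) = -701/3456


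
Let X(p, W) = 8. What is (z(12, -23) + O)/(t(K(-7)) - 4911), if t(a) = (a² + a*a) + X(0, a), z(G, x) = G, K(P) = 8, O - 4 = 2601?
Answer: -2617/4775 ≈ -0.54806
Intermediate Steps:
O = 2605 (O = 4 + 2601 = 2605)
t(a) = 8 + 2*a² (t(a) = (a² + a*a) + 8 = (a² + a²) + 8 = 2*a² + 8 = 8 + 2*a²)
(z(12, -23) + O)/(t(K(-7)) - 4911) = (12 + 2605)/((8 + 2*8²) - 4911) = 2617/((8 + 2*64) - 4911) = 2617/((8 + 128) - 4911) = 2617/(136 - 4911) = 2617/(-4775) = 2617*(-1/4775) = -2617/4775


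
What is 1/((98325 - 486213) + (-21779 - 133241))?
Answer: -1/542908 ≈ -1.8419e-6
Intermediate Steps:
1/((98325 - 486213) + (-21779 - 133241)) = 1/(-387888 - 155020) = 1/(-542908) = -1/542908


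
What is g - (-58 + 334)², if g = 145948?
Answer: 69772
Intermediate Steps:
g - (-58 + 334)² = 145948 - (-58 + 334)² = 145948 - 1*276² = 145948 - 1*76176 = 145948 - 76176 = 69772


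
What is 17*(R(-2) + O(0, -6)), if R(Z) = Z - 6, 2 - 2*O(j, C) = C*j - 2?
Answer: -102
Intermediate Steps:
O(j, C) = 2 - C*j/2 (O(j, C) = 1 - (C*j - 2)/2 = 1 - (-2 + C*j)/2 = 1 + (1 - C*j/2) = 2 - C*j/2)
R(Z) = -6 + Z
17*(R(-2) + O(0, -6)) = 17*((-6 - 2) + (2 - ½*(-6)*0)) = 17*(-8 + (2 + 0)) = 17*(-8 + 2) = 17*(-6) = -102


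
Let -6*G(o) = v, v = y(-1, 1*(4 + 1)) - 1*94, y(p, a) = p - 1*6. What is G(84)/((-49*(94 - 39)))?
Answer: -101/16170 ≈ -0.0062461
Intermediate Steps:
y(p, a) = -6 + p (y(p, a) = p - 6 = -6 + p)
v = -101 (v = (-6 - 1) - 1*94 = -7 - 94 = -101)
G(o) = 101/6 (G(o) = -1/6*(-101) = 101/6)
G(84)/((-49*(94 - 39))) = 101/(6*((-49*(94 - 39)))) = 101/(6*((-49*55))) = (101/6)/(-2695) = (101/6)*(-1/2695) = -101/16170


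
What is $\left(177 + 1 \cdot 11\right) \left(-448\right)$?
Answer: $-84224$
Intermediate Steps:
$\left(177 + 1 \cdot 11\right) \left(-448\right) = \left(177 + 11\right) \left(-448\right) = 188 \left(-448\right) = -84224$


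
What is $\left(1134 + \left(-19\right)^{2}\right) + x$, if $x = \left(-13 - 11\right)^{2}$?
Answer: $2071$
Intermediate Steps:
$x = 576$ ($x = \left(-24\right)^{2} = 576$)
$\left(1134 + \left(-19\right)^{2}\right) + x = \left(1134 + \left(-19\right)^{2}\right) + 576 = \left(1134 + 361\right) + 576 = 1495 + 576 = 2071$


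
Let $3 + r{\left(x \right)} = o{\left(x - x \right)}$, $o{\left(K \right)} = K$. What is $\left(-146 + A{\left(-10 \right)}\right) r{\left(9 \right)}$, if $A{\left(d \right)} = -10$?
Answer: $468$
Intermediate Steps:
$r{\left(x \right)} = -3$ ($r{\left(x \right)} = -3 + \left(x - x\right) = -3 + 0 = -3$)
$\left(-146 + A{\left(-10 \right)}\right) r{\left(9 \right)} = \left(-146 - 10\right) \left(-3\right) = \left(-156\right) \left(-3\right) = 468$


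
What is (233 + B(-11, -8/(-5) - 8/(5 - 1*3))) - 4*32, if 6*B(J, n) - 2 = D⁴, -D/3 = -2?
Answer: 964/3 ≈ 321.33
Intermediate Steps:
D = 6 (D = -3*(-2) = 6)
B(J, n) = 649/3 (B(J, n) = ⅓ + (⅙)*6⁴ = ⅓ + (⅙)*1296 = ⅓ + 216 = 649/3)
(233 + B(-11, -8/(-5) - 8/(5 - 1*3))) - 4*32 = (233 + 649/3) - 4*32 = 1348/3 - 128 = 964/3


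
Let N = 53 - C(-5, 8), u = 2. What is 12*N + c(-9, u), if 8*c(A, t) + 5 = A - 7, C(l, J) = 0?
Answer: 5067/8 ≈ 633.38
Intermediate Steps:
c(A, t) = -3/2 + A/8 (c(A, t) = -5/8 + (A - 7)/8 = -5/8 + (-7 + A)/8 = -5/8 + (-7/8 + A/8) = -3/2 + A/8)
N = 53 (N = 53 - 1*0 = 53 + 0 = 53)
12*N + c(-9, u) = 12*53 + (-3/2 + (⅛)*(-9)) = 636 + (-3/2 - 9/8) = 636 - 21/8 = 5067/8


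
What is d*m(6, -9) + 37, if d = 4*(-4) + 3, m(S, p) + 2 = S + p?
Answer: 102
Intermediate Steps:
m(S, p) = -2 + S + p (m(S, p) = -2 + (S + p) = -2 + S + p)
d = -13 (d = -16 + 3 = -13)
d*m(6, -9) + 37 = -13*(-2 + 6 - 9) + 37 = -13*(-5) + 37 = 65 + 37 = 102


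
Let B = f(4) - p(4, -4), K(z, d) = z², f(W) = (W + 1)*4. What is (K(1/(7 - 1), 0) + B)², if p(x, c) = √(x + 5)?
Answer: 375769/1296 ≈ 289.95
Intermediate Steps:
p(x, c) = √(5 + x)
f(W) = 4 + 4*W (f(W) = (1 + W)*4 = 4 + 4*W)
B = 17 (B = (4 + 4*4) - √(5 + 4) = (4 + 16) - √9 = 20 - 1*3 = 20 - 3 = 17)
(K(1/(7 - 1), 0) + B)² = ((1/(7 - 1))² + 17)² = ((1/6)² + 17)² = ((⅙)² + 17)² = (1/36 + 17)² = (613/36)² = 375769/1296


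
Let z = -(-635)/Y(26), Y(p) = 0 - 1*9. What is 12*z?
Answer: -2540/3 ≈ -846.67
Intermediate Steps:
Y(p) = -9 (Y(p) = 0 - 9 = -9)
z = -635/9 (z = -(-635)/(-9) = -(-635)*(-1)/9 = -1*635/9 = -635/9 ≈ -70.556)
12*z = 12*(-635/9) = -2540/3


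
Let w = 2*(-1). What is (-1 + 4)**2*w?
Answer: -18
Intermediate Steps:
w = -2
(-1 + 4)**2*w = (-1 + 4)**2*(-2) = 3**2*(-2) = 9*(-2) = -18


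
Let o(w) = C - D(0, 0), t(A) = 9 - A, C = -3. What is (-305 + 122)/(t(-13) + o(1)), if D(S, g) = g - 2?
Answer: -61/7 ≈ -8.7143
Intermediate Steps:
D(S, g) = -2 + g
o(w) = -1 (o(w) = -3 - (-2 + 0) = -3 - 1*(-2) = -3 + 2 = -1)
(-305 + 122)/(t(-13) + o(1)) = (-305 + 122)/((9 - 1*(-13)) - 1) = -183/((9 + 13) - 1) = -183/(22 - 1) = -183/21 = -183*1/21 = -61/7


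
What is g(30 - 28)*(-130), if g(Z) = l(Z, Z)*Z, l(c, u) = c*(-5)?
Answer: 2600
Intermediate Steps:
l(c, u) = -5*c
g(Z) = -5*Z² (g(Z) = (-5*Z)*Z = -5*Z²)
g(30 - 28)*(-130) = -5*(30 - 28)²*(-130) = -5*2²*(-130) = -5*4*(-130) = -20*(-130) = 2600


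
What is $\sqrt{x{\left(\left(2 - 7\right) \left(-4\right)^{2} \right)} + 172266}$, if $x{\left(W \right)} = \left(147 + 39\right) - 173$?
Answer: $\sqrt{172279} \approx 415.06$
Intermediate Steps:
$x{\left(W \right)} = 13$ ($x{\left(W \right)} = 186 - 173 = 13$)
$\sqrt{x{\left(\left(2 - 7\right) \left(-4\right)^{2} \right)} + 172266} = \sqrt{13 + 172266} = \sqrt{172279}$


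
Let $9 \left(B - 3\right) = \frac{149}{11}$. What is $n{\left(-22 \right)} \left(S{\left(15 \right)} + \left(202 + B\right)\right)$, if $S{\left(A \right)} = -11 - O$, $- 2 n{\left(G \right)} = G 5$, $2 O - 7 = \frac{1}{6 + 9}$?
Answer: $\frac{95026}{9} \approx 10558.0$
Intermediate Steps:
$B = \frac{446}{99}$ ($B = 3 + \frac{149 \cdot \frac{1}{11}}{9} = 3 + \frac{1}{9} \cdot \frac{149}{11} = 3 + \frac{149}{99} = \frac{446}{99} \approx 4.5051$)
$O = \frac{53}{15}$ ($O = \frac{7}{2} + \frac{1}{2 \left(6 + 9\right)} = \frac{7}{2} + \frac{1}{2 \cdot 15} = \frac{7}{2} + \frac{1}{2} \cdot \frac{1}{15} = \frac{7}{2} + \frac{1}{30} = \frac{53}{15} \approx 3.5333$)
$n{\left(G \right)} = - \frac{5 G}{2}$ ($n{\left(G \right)} = - \frac{G 5}{2} = - \frac{5 G}{2}$)
$S{\left(A \right)} = - \frac{218}{15}$ ($S{\left(A \right)} = -11 - \frac{53}{15} = - \frac{218}{15}$)
$n{\left(-22 \right)} \left(S{\left(15 \right)} + \left(202 + B\right)\right) = \left(- \frac{5}{2}\right) \left(-22\right) \left(- \frac{218}{15} + \left(202 + \frac{446}{99}\right)\right) = 55 \left(- \frac{218}{15} + \frac{20444}{99}\right) = 55 \cdot \frac{95026}{495} = \frac{95026}{9}$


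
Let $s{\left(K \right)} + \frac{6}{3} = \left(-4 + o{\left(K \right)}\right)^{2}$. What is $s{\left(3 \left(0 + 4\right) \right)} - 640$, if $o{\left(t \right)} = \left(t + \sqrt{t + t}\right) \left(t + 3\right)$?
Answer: $35734 + 10560 \sqrt{6} \approx 61601.0$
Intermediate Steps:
$o{\left(t \right)} = \left(3 + t\right) \left(t + \sqrt{2} \sqrt{t}\right)$ ($o{\left(t \right)} = \left(t + \sqrt{2 t}\right) \left(3 + t\right) = \left(t + \sqrt{2} \sqrt{t}\right) \left(3 + t\right) = \left(3 + t\right) \left(t + \sqrt{2} \sqrt{t}\right)$)
$s{\left(K \right)} = -2 + \left(-4 + K^{2} + 3 K + \sqrt{2} K^{\frac{3}{2}} + 3 \sqrt{2} \sqrt{K}\right)^{2}$ ($s{\left(K \right)} = -2 + \left(-4 + \left(K^{2} + 3 K + \sqrt{2} K^{\frac{3}{2}} + 3 \sqrt{2} \sqrt{K}\right)\right)^{2} = -2 + \left(-4 + K^{2} + 3 K + \sqrt{2} K^{\frac{3}{2}} + 3 \sqrt{2} \sqrt{K}\right)^{2}$)
$s{\left(3 \left(0 + 4\right) \right)} - 640 = \left(-2 + \left(-4 + \left(3 \left(0 + 4\right)\right)^{2} + 3 \cdot 3 \left(0 + 4\right) + \sqrt{2} \left(3 \left(0 + 4\right)\right)^{\frac{3}{2}} + 3 \sqrt{2} \sqrt{3 \left(0 + 4\right)}\right)^{2}\right) - 640 = \left(-2 + \left(-4 + \left(3 \cdot 4\right)^{2} + 3 \cdot 3 \cdot 4 + \sqrt{2} \left(3 \cdot 4\right)^{\frac{3}{2}} + 3 \sqrt{2} \sqrt{3 \cdot 4}\right)^{2}\right) - 640 = \left(-2 + \left(-4 + 12^{2} + 3 \cdot 12 + \sqrt{2} \cdot 12^{\frac{3}{2}} + 3 \sqrt{2} \sqrt{12}\right)^{2}\right) - 640 = \left(-2 + \left(-4 + 144 + 36 + \sqrt{2} \cdot 24 \sqrt{3} + 3 \sqrt{2} \cdot 2 \sqrt{3}\right)^{2}\right) - 640 = \left(-2 + \left(-4 + 144 + 36 + 24 \sqrt{6} + 6 \sqrt{6}\right)^{2}\right) - 640 = \left(-2 + \left(176 + 30 \sqrt{6}\right)^{2}\right) - 640 = -642 + \left(176 + 30 \sqrt{6}\right)^{2}$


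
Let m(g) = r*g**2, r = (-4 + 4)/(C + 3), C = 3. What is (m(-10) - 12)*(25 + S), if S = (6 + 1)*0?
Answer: -300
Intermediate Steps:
S = 0 (S = 7*0 = 0)
r = 0 (r = (-4 + 4)/(3 + 3) = 0/6 = 0*(1/6) = 0)
m(g) = 0 (m(g) = 0*g**2 = 0)
(m(-10) - 12)*(25 + S) = (0 - 12)*(25 + 0) = -12*25 = -300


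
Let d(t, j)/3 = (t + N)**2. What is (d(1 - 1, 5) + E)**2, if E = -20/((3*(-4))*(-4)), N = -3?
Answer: 101761/144 ≈ 706.67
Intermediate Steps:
E = -5/12 (E = -20/((-12*(-4))) = -20/48 = -20*1/48 = -5/12 ≈ -0.41667)
d(t, j) = 3*(-3 + t)**2 (d(t, j) = 3*(t - 3)**2 = 3*(-3 + t)**2)
(d(1 - 1, 5) + E)**2 = (3*(-3 + (1 - 1))**2 - 5/12)**2 = (3*(-3 + 0)**2 - 5/12)**2 = (3*(-3)**2 - 5/12)**2 = (3*9 - 5/12)**2 = (27 - 5/12)**2 = (319/12)**2 = 101761/144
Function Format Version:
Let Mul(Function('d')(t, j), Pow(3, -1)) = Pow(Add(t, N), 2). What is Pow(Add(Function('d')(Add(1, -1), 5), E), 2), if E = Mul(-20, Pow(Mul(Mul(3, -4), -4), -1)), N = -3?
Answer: Rational(101761, 144) ≈ 706.67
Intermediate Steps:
E = Rational(-5, 12) (E = Mul(-20, Pow(Mul(-12, -4), -1)) = Mul(-20, Pow(48, -1)) = Mul(-20, Rational(1, 48)) = Rational(-5, 12) ≈ -0.41667)
Function('d')(t, j) = Mul(3, Pow(Add(-3, t), 2)) (Function('d')(t, j) = Mul(3, Pow(Add(t, -3), 2)) = Mul(3, Pow(Add(-3, t), 2)))
Pow(Add(Function('d')(Add(1, -1), 5), E), 2) = Pow(Add(Mul(3, Pow(Add(-3, Add(1, -1)), 2)), Rational(-5, 12)), 2) = Pow(Add(Mul(3, Pow(Add(-3, 0), 2)), Rational(-5, 12)), 2) = Pow(Add(Mul(3, Pow(-3, 2)), Rational(-5, 12)), 2) = Pow(Add(Mul(3, 9), Rational(-5, 12)), 2) = Pow(Add(27, Rational(-5, 12)), 2) = Pow(Rational(319, 12), 2) = Rational(101761, 144)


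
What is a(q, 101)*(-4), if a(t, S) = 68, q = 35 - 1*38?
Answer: -272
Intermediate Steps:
q = -3 (q = 35 - 38 = -3)
a(q, 101)*(-4) = 68*(-4) = -272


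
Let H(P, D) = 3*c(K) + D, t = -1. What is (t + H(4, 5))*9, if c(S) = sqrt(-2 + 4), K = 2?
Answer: 36 + 27*sqrt(2) ≈ 74.184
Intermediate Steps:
c(S) = sqrt(2)
H(P, D) = D + 3*sqrt(2) (H(P, D) = 3*sqrt(2) + D = D + 3*sqrt(2))
(t + H(4, 5))*9 = (-1 + (5 + 3*sqrt(2)))*9 = (4 + 3*sqrt(2))*9 = 36 + 27*sqrt(2)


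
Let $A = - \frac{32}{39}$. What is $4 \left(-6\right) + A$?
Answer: $- \frac{968}{39} \approx -24.821$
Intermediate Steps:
$A = - \frac{32}{39}$ ($A = \left(-32\right) \frac{1}{39} = - \frac{32}{39} \approx -0.82051$)
$4 \left(-6\right) + A = 4 \left(-6\right) - \frac{32}{39} = -24 - \frac{32}{39} = - \frac{968}{39}$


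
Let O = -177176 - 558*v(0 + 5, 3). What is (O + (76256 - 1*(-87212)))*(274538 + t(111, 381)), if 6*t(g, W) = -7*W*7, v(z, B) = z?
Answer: -4477994397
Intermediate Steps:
t(g, W) = -49*W/6 (t(g, W) = (-7*W*7)/6 = (-49*W)/6 = -49*W/6)
O = -179966 (O = -177176 - 558*(0 + 5) = -177176 - 558*5 = -177176 - 2790 = -179966)
(O + (76256 - 1*(-87212)))*(274538 + t(111, 381)) = (-179966 + (76256 - 1*(-87212)))*(274538 - 49/6*381) = (-179966 + (76256 + 87212))*(274538 - 6223/2) = (-179966 + 163468)*(542853/2) = -16498*542853/2 = -4477994397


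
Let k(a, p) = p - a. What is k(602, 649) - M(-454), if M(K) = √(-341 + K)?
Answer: 47 - I*√795 ≈ 47.0 - 28.196*I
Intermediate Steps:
k(602, 649) - M(-454) = (649 - 1*602) - √(-341 - 454) = (649 - 602) - √(-795) = 47 - I*√795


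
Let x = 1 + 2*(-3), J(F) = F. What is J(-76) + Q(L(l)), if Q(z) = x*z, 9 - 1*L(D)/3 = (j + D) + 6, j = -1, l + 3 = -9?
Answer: -316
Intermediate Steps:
l = -12 (l = -3 - 9 = -12)
L(D) = 12 - 3*D (L(D) = 27 - 3*((-1 + D) + 6) = 27 - 3*(5 + D) = 27 + (-15 - 3*D) = 12 - 3*D)
x = -5 (x = 1 - 6 = -5)
Q(z) = -5*z
J(-76) + Q(L(l)) = -76 - 5*(12 - 3*(-12)) = -76 - 5*(12 + 36) = -76 - 5*48 = -76 - 240 = -316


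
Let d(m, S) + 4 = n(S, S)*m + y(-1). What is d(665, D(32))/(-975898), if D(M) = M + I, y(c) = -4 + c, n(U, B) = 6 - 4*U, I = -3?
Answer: 73159/975898 ≈ 0.074966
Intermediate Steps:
D(M) = -3 + M (D(M) = M - 3 = -3 + M)
d(m, S) = -9 + m*(6 - 4*S) (d(m, S) = -4 + ((6 - 4*S)*m + (-4 - 1)) = -4 + (m*(6 - 4*S) - 5) = -4 + (-5 + m*(6 - 4*S)) = -9 + m*(6 - 4*S))
d(665, D(32))/(-975898) = (-9 + 6*665 - 4*(-3 + 32)*665)/(-975898) = (-9 + 3990 - 4*29*665)*(-1/975898) = (-9 + 3990 - 77140)*(-1/975898) = -73159*(-1/975898) = 73159/975898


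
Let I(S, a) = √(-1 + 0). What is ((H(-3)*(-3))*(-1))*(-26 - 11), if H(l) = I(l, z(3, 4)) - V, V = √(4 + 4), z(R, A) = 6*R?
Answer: -111*I + 222*√2 ≈ 313.96 - 111.0*I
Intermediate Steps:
I(S, a) = I (I(S, a) = √(-1) = I)
V = 2*√2 (V = √8 = 2*√2 ≈ 2.8284)
H(l) = I - 2*√2
((H(-3)*(-3))*(-1))*(-26 - 11) = (((I - 2*√2)*(-3))*(-1))*(-26 - 11) = ((-3*I + 6*√2)*(-1))*(-37) = (-6*√2 + 3*I)*(-37) = -111*I + 222*√2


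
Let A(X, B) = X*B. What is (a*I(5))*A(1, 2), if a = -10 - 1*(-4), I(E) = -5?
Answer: 60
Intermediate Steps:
A(X, B) = B*X
a = -6 (a = -10 + 4 = -6)
(a*I(5))*A(1, 2) = (-6*(-5))*(2*1) = 30*2 = 60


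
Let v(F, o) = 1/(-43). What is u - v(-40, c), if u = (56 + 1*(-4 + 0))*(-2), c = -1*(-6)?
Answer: -4471/43 ≈ -103.98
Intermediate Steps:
c = 6
v(F, o) = -1/43
u = -104 (u = (56 + 1*(-4))*(-2) = (56 - 4)*(-2) = 52*(-2) = -104)
u - v(-40, c) = -104 - 1*(-1/43) = -104 + 1/43 = -4471/43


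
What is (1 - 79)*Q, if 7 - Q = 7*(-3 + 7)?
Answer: 1638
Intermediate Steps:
Q = -21 (Q = 7 - 7*(-3 + 7) = 7 - 7*4 = 7 - 1*28 = 7 - 28 = -21)
(1 - 79)*Q = (1 - 79)*(-21) = -78*(-21) = 1638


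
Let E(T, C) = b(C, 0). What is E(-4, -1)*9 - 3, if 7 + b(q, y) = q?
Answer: -75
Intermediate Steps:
b(q, y) = -7 + q
E(T, C) = -7 + C
E(-4, -1)*9 - 3 = (-7 - 1)*9 - 3 = -8*9 - 3 = -72 - 3 = -75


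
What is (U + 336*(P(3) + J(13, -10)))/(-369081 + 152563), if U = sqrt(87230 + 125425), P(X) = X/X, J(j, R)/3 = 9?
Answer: -4704/108259 - sqrt(212655)/216518 ≈ -0.045581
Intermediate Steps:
J(j, R) = 27 (J(j, R) = 3*9 = 27)
P(X) = 1
U = sqrt(212655) ≈ 461.15
(U + 336*(P(3) + J(13, -10)))/(-369081 + 152563) = (sqrt(212655) + 336*(1 + 27))/(-369081 + 152563) = (sqrt(212655) + 336*28)/(-216518) = (sqrt(212655) + 9408)*(-1/216518) = (9408 + sqrt(212655))*(-1/216518) = -4704/108259 - sqrt(212655)/216518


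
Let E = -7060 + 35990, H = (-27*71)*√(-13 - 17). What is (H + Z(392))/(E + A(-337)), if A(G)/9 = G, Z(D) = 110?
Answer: 110/25897 - 1917*I*√30/25897 ≈ 0.0042476 - 0.40545*I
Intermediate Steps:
A(G) = 9*G
H = -1917*I*√30 ≈ -10500.0*I
E = 28930
(H + Z(392))/(E + A(-337)) = (-1917*I*√30 + 110)/(28930 + 9*(-337)) = (110 - 1917*I*√30)/(28930 - 3033) = (110 - 1917*I*√30)/25897 = (110 - 1917*I*√30)*(1/25897) = 110/25897 - 1917*I*√30/25897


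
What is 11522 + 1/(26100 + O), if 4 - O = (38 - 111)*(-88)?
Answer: 226752961/19680 ≈ 11522.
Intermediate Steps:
O = -6420 (O = 4 - (38 - 111)*(-88) = 4 - (-73)*(-88) = 4 - 1*6424 = 4 - 6424 = -6420)
11522 + 1/(26100 + O) = 11522 + 1/(26100 - 6420) = 11522 + 1/19680 = 226752961/19680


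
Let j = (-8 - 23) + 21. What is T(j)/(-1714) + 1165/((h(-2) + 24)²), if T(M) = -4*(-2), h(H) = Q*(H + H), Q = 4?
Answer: 998149/54848 ≈ 18.198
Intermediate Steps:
h(H) = 8*H (h(H) = 4*(H + H) = 4*(2*H) = 8*H)
j = -10 (j = -31 + 21 = -10)
T(M) = 8
T(j)/(-1714) + 1165/((h(-2) + 24)²) = 8/(-1714) + 1165/((8*(-2) + 24)²) = 8*(-1/1714) + 1165/((-16 + 24)²) = -4/857 + 1165/(8²) = -4/857 + 1165/64 = 998149/54848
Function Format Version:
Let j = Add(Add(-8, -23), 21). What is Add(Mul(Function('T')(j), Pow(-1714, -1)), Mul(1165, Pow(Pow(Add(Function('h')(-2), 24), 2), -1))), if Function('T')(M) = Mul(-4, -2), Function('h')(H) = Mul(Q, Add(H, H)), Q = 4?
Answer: Rational(998149, 54848) ≈ 18.198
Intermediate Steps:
Function('h')(H) = Mul(8, H) (Function('h')(H) = Mul(4, Add(H, H)) = Mul(4, Mul(2, H)) = Mul(8, H))
j = -10 (j = Add(-31, 21) = -10)
Function('T')(M) = 8
Add(Mul(Function('T')(j), Pow(-1714, -1)), Mul(1165, Pow(Pow(Add(Function('h')(-2), 24), 2), -1))) = Add(Mul(8, Pow(-1714, -1)), Mul(1165, Pow(Pow(Add(Mul(8, -2), 24), 2), -1))) = Add(Mul(8, Rational(-1, 1714)), Mul(1165, Pow(Pow(Add(-16, 24), 2), -1))) = Add(Rational(-4, 857), Mul(1165, Pow(Pow(8, 2), -1))) = Add(Rational(-4, 857), Mul(1165, Pow(64, -1))) = Add(Rational(-4, 857), Mul(1165, Rational(1, 64))) = Add(Rational(-4, 857), Rational(1165, 64)) = Rational(998149, 54848)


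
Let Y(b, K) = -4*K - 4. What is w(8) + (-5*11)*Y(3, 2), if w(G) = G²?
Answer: 724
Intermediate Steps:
Y(b, K) = -4 - 4*K
w(8) + (-5*11)*Y(3, 2) = 8² + (-5*11)*(-4 - 4*2) = 64 - 55*(-4 - 8) = 64 - 55*(-12) = 64 + 660 = 724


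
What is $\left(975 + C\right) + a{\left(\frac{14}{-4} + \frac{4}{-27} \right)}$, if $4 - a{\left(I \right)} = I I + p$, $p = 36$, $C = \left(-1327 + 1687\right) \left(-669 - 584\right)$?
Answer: $- \frac{1312638301}{2916} \approx -4.5015 \cdot 10^{5}$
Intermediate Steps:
$C = -451080$ ($C = 360 \left(-1253\right) = -451080$)
$a{\left(I \right)} = -32 - I^{2}$ ($a{\left(I \right)} = 4 - \left(I I + 36\right) = 4 - \left(I^{2} + 36\right) = 4 - \left(36 + I^{2}\right) = -32 - I^{2}$)
$\left(975 + C\right) + a{\left(\frac{14}{-4} + \frac{4}{-27} \right)} = \left(975 - 451080\right) - \left(32 + \left(\frac{14}{-4} + \frac{4}{-27}\right)^{2}\right) = -450105 - \left(32 + \left(14 \left(- \frac{1}{4}\right) + 4 \left(- \frac{1}{27}\right)\right)^{2}\right) = -450105 - \left(32 + \left(- \frac{7}{2} - \frac{4}{27}\right)^{2}\right) = -450105 - \frac{132121}{2916} = - \frac{1312638301}{2916}$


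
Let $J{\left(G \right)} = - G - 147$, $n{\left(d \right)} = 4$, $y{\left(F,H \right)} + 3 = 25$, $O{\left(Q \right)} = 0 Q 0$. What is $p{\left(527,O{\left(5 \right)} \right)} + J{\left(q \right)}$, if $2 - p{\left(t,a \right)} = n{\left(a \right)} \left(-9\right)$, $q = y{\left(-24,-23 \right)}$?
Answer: $-131$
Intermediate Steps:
$O{\left(Q \right)} = 0$ ($O{\left(Q \right)} = 0 \cdot 0 = 0$)
$y{\left(F,H \right)} = 22$ ($y{\left(F,H \right)} = -3 + 25 = 22$)
$q = 22$
$p{\left(t,a \right)} = 38$ ($p{\left(t,a \right)} = 2 - 4 \left(-9\right) = 2 - -36 = 2 + 36 = 38$)
$J{\left(G \right)} = -147 - G$ ($J{\left(G \right)} = - G - 147 = -147 - G$)
$p{\left(527,O{\left(5 \right)} \right)} + J{\left(q \right)} = 38 - 169 = -131$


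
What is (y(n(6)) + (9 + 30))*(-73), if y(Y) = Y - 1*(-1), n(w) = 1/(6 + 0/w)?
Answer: -17593/6 ≈ -2932.2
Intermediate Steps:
n(w) = ⅙ (n(w) = 1/(6 + 0) = 1/6 = ⅙)
y(Y) = 1 + Y (y(Y) = Y + 1 = 1 + Y)
(y(n(6)) + (9 + 30))*(-73) = ((1 + ⅙) + (9 + 30))*(-73) = (7/6 + 39)*(-73) = (241/6)*(-73) = -17593/6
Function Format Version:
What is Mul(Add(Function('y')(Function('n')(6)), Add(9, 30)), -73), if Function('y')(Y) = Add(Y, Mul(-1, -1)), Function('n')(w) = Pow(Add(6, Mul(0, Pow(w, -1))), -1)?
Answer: Rational(-17593, 6) ≈ -2932.2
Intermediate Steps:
Function('n')(w) = Rational(1, 6) (Function('n')(w) = Pow(Add(6, 0), -1) = Pow(6, -1) = Rational(1, 6))
Function('y')(Y) = Add(1, Y) (Function('y')(Y) = Add(Y, 1) = Add(1, Y))
Mul(Add(Function('y')(Function('n')(6)), Add(9, 30)), -73) = Mul(Add(Add(1, Rational(1, 6)), Add(9, 30)), -73) = Mul(Add(Rational(7, 6), 39), -73) = Mul(Rational(241, 6), -73) = Rational(-17593, 6)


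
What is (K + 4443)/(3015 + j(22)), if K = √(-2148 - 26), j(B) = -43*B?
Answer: 4443/2069 + I*√2174/2069 ≈ 2.1474 + 0.022536*I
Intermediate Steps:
K = I*√2174 (K = √(-2174) = I*√2174 ≈ 46.626*I)
(K + 4443)/(3015 + j(22)) = (I*√2174 + 4443)/(3015 - 43*22) = (4443 + I*√2174)/(3015 - 946) = (4443 + I*√2174)/2069 = (4443 + I*√2174)*(1/2069) = 4443/2069 + I*√2174/2069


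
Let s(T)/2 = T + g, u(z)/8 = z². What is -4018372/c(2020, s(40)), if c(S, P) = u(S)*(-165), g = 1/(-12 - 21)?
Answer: 1004593/1346532000 ≈ 0.00074606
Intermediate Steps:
g = -1/33 (g = 1/(-33) = -1/33 ≈ -0.030303)
u(z) = 8*z²
s(T) = -2/33 + 2*T (s(T) = 2*(T - 1/33) = 2*(-1/33 + T) = -2/33 + 2*T)
c(S, P) = -1320*S² (c(S, P) = (8*S²)*(-165) = -1320*S²)
-4018372/c(2020, s(40)) = -4018372/((-1320*2020²)) = -4018372/((-1320*4080400)) = -4018372/(-5386128000) = -4018372*(-1/5386128000) = 1004593/1346532000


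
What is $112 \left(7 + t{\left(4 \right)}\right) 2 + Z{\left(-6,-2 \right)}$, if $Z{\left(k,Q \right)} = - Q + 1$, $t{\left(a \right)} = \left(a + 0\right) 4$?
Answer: $5155$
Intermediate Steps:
$t{\left(a \right)} = 4 a$ ($t{\left(a \right)} = a 4 = 4 a$)
$Z{\left(k,Q \right)} = 1 - Q$
$112 \left(7 + t{\left(4 \right)}\right) 2 + Z{\left(-6,-2 \right)} = 112 \left(7 + 4 \cdot 4\right) 2 + \left(1 - -2\right) = 112 \left(7 + 16\right) 2 + \left(1 + 2\right) = 112 \cdot 23 \cdot 2 + 3 = 112 \cdot 46 + 3 = 5152 + 3 = 5155$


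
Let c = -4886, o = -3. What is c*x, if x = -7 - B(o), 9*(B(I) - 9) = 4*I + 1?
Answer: 649838/9 ≈ 72204.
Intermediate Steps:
B(I) = 82/9 + 4*I/9 (B(I) = 9 + (4*I + 1)/9 = 9 + (1 + 4*I)/9 = 9 + (⅑ + 4*I/9) = 82/9 + 4*I/9)
x = -133/9 (x = -7 - (82/9 + (4/9)*(-3)) = -7 - (82/9 - 4/3) = -7 - 1*70/9 = -7 - 70/9 = -133/9 ≈ -14.778)
c*x = -4886*(-133/9) = 649838/9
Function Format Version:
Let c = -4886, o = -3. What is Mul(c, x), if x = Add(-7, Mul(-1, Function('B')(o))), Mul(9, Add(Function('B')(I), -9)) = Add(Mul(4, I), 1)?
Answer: Rational(649838, 9) ≈ 72204.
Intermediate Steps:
Function('B')(I) = Add(Rational(82, 9), Mul(Rational(4, 9), I)) (Function('B')(I) = Add(9, Mul(Rational(1, 9), Add(Mul(4, I), 1))) = Add(9, Mul(Rational(1, 9), Add(1, Mul(4, I)))) = Add(9, Add(Rational(1, 9), Mul(Rational(4, 9), I))) = Add(Rational(82, 9), Mul(Rational(4, 9), I)))
x = Rational(-133, 9) (x = Add(-7, Mul(-1, Add(Rational(82, 9), Mul(Rational(4, 9), -3)))) = Add(-7, Mul(-1, Add(Rational(82, 9), Rational(-4, 3)))) = Add(-7, Mul(-1, Rational(70, 9))) = Add(-7, Rational(-70, 9)) = Rational(-133, 9) ≈ -14.778)
Mul(c, x) = Mul(-4886, Rational(-133, 9)) = Rational(649838, 9)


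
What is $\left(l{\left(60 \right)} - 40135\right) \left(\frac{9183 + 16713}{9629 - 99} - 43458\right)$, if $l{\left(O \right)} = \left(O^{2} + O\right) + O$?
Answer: $\frac{1508050185426}{953} \approx 1.5824 \cdot 10^{9}$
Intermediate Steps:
$l{\left(O \right)} = O^{2} + 2 O$ ($l{\left(O \right)} = \left(O + O^{2}\right) + O = O^{2} + 2 O$)
$\left(l{\left(60 \right)} - 40135\right) \left(\frac{9183 + 16713}{9629 - 99} - 43458\right) = \left(60 \left(2 + 60\right) - 40135\right) \left(\frac{9183 + 16713}{9629 - 99} - 43458\right) = \left(60 \cdot 62 - 40135\right) \left(\frac{25896}{9530} - 43458\right) = \left(3720 - 40135\right) \left(25896 \cdot \frac{1}{9530} - 43458\right) = - 36415 \left(\frac{12948}{4765} - 43458\right) = \left(-36415\right) \left(- \frac{207064422}{4765}\right) = \frac{1508050185426}{953}$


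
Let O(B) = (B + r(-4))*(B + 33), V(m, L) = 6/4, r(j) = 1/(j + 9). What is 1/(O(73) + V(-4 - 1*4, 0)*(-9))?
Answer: 10/77457 ≈ 0.00012910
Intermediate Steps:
r(j) = 1/(9 + j)
V(m, L) = 3/2 (V(m, L) = 6*(¼) = 3/2)
O(B) = (33 + B)*(⅕ + B) (O(B) = (B + 1/(9 - 4))*(B + 33) = (B + 1/5)*(33 + B) = (B + ⅕)*(33 + B) = (⅕ + B)*(33 + B) = (33 + B)*(⅕ + B))
1/(O(73) + V(-4 - 1*4, 0)*(-9)) = 1/((33/5 + 73² + (166/5)*73) + (3/2)*(-9)) = 1/((33/5 + 5329 + 12118/5) - 27/2) = 1/(38796/5 - 27/2) = 1/(77457/10) = 10/77457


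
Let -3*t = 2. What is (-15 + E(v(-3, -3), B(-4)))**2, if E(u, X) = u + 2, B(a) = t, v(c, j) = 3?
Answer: 100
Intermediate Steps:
t = -2/3 (t = -1/3*2 = -2/3 ≈ -0.66667)
B(a) = -2/3
E(u, X) = 2 + u
(-15 + E(v(-3, -3), B(-4)))**2 = (-15 + (2 + 3))**2 = (-15 + 5)**2 = (-10)**2 = 100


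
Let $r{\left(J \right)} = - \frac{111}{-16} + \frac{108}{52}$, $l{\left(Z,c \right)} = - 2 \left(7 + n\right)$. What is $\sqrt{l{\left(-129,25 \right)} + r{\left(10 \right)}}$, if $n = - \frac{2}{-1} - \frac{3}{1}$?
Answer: $\frac{3 i \sqrt{897}}{52} \approx 1.7279 i$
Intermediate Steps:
$n = -1$ ($n = \left(-2\right) \left(-1\right) - 3 = 2 - 3 = -1$)
$l{\left(Z,c \right)} = -12$ ($l{\left(Z,c \right)} = - 2 \left(7 - 1\right) = \left(-2\right) 6 = -12$)
$r{\left(J \right)} = \frac{1875}{208}$ ($r{\left(J \right)} = \left(-111\right) \left(- \frac{1}{16}\right) + 108 \cdot \frac{1}{52} = \frac{111}{16} + \frac{27}{13} = \frac{1875}{208}$)
$\sqrt{l{\left(-129,25 \right)} + r{\left(10 \right)}} = \sqrt{-12 + \frac{1875}{208}} = \sqrt{- \frac{621}{208}} = \frac{3 i \sqrt{897}}{52}$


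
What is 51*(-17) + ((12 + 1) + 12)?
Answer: -842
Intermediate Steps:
51*(-17) + ((12 + 1) + 12) = -867 + (13 + 12) = -867 + 25 = -842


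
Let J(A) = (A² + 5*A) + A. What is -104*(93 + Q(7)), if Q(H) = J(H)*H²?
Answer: -473408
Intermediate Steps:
J(A) = A² + 6*A
Q(H) = H³*(6 + H) (Q(H) = (H*(6 + H))*H² = H³*(6 + H))
-104*(93 + Q(7)) = -104*(93 + 7³*(6 + 7)) = -104*(93 + 343*13) = -104*(93 + 4459) = -104*4552 = -473408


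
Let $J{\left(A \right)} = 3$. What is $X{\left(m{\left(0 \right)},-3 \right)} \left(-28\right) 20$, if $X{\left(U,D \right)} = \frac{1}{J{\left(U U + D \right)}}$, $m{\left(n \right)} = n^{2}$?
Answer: $- \frac{560}{3} \approx -186.67$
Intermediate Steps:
$X{\left(U,D \right)} = \frac{1}{3}$
$X{\left(m{\left(0 \right)},-3 \right)} \left(-28\right) 20 = \frac{1}{3} \left(-28\right) 20 = \left(- \frac{28}{3}\right) 20 = - \frac{560}{3}$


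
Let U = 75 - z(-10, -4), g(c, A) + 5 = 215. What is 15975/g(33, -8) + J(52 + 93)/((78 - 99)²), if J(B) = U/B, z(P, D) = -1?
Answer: 9728927/127890 ≈ 76.073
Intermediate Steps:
g(c, A) = 210 (g(c, A) = -5 + 215 = 210)
U = 76 (U = 75 - 1*(-1) = 75 + 1 = 76)
J(B) = 76/B
15975/g(33, -8) + J(52 + 93)/((78 - 99)²) = 15975/210 + (76/(52 + 93))/((78 - 99)²) = 15975*(1/210) + (76/145)/((-21)²) = 1065/14 + (76*(1/145))/441 = 1065/14 + (76/145)*(1/441) = 1065/14 + 76/63945 = 9728927/127890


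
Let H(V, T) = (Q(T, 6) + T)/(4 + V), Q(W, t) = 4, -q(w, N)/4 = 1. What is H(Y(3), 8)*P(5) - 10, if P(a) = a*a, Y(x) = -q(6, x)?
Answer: 55/2 ≈ 27.500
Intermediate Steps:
q(w, N) = -4 (q(w, N) = -4*1 = -4)
Y(x) = 4 (Y(x) = -1*(-4) = 4)
H(V, T) = (4 + T)/(4 + V)
P(a) = a²
H(Y(3), 8)*P(5) - 10 = ((4 + 8)/(4 + 4))*5² - 10 = (12/8)*25 - 10 = ((⅛)*12)*25 - 10 = (3/2)*25 - 10 = 75/2 - 10 = 55/2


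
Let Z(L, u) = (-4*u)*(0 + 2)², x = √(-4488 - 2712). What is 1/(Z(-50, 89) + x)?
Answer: -89/127186 - 15*I*√2/508744 ≈ -0.00069976 - 4.1697e-5*I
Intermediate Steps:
x = 60*I*√2 (x = √(-7200) = 60*I*√2 ≈ 84.853*I)
Z(L, u) = -16*u (Z(L, u) = -4*u*2² = -4*u*4 = -16*u)
1/(Z(-50, 89) + x) = 1/(-16*89 + 60*I*√2) = 1/(-1424 + 60*I*√2)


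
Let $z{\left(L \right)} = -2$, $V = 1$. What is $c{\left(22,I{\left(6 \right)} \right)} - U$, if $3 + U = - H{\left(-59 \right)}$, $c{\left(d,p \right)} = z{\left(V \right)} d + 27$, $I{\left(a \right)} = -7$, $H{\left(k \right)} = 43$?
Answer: $29$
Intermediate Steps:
$c{\left(d,p \right)} = 27 - 2 d$ ($c{\left(d,p \right)} = - 2 d + 27 = 27 - 2 d$)
$U = -46$ ($U = -3 - 43 = -46$)
$c{\left(22,I{\left(6 \right)} \right)} - U = \left(27 - 44\right) - -46 = \left(27 - 44\right) + 46 = -17 + 46 = 29$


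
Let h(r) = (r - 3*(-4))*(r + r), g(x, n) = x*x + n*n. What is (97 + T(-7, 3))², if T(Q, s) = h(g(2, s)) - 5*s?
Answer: 535824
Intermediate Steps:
g(x, n) = n² + x² (g(x, n) = x² + n² = n² + x²)
h(r) = 2*r*(12 + r) (h(r) = (r + 12)*(2*r) = (12 + r)*(2*r) = 2*r*(12 + r))
T(Q, s) = -5*s + 2*(4 + s²)*(16 + s²) (T(Q, s) = 2*(s² + 2²)*(12 + (s² + 2²)) - 5*s = 2*(s² + 4)*(12 + (s² + 4)) - 5*s = 2*(4 + s²)*(12 + (4 + s²)) - 5*s = 2*(4 + s²)*(16 + s²) - 5*s = -5*s + 2*(4 + s²)*(16 + s²))
(97 + T(-7, 3))² = (97 + (-5*3 + 2*(4 + 3²)*(16 + 3²)))² = (97 + (-15 + 2*(4 + 9)*(16 + 9)))² = (97 + (-15 + 2*13*25))² = (97 + (-15 + 650))² = (97 + 635)² = 732² = 535824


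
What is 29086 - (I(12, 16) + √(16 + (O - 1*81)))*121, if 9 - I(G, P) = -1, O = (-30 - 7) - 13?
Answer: 27876 - 121*I*√115 ≈ 27876.0 - 1297.6*I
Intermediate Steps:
O = -50 (O = -37 - 13 = -50)
I(G, P) = 10 (I(G, P) = 9 - 1*(-1) = 9 + 1 = 10)
29086 - (I(12, 16) + √(16 + (O - 1*81)))*121 = 29086 - (10 + √(16 + (-50 - 1*81)))*121 = 29086 - (10 + √(16 + (-50 - 81)))*121 = 29086 - (10 + √(16 - 131))*121 = 29086 - (10 + √(-115))*121 = 29086 - (10 + I*√115)*121 = 29086 - (1210 + 121*I*√115) = 29086 + (-1210 - 121*I*√115) = 27876 - 121*I*√115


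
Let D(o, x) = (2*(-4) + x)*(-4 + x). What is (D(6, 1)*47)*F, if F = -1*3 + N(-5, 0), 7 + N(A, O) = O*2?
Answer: -9870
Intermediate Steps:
N(A, O) = -7 + 2*O (N(A, O) = -7 + O*2 = -7 + 2*O)
F = -10 (F = -1*3 + (-7 + 2*0) = -3 + (-7 + 0) = -3 - 7 = -10)
D(o, x) = (-8 + x)*(-4 + x)
(D(6, 1)*47)*F = ((32 + 1**2 - 12*1)*47)*(-10) = ((32 + 1 - 12)*47)*(-10) = (21*47)*(-10) = 987*(-10) = -9870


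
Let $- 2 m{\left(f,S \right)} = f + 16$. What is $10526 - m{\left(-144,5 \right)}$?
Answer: $10462$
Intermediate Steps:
$m{\left(f,S \right)} = -8 - \frac{f}{2}$ ($m{\left(f,S \right)} = - \frac{f + 16}{2} = - \frac{16 + f}{2} = -8 - \frac{f}{2}$)
$10526 - m{\left(-144,5 \right)} = 10526 - \left(-8 - -72\right) = 10526 - \left(-8 + 72\right) = 10526 - 64 = 10462$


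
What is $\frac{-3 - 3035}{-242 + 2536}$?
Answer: $- \frac{49}{37} \approx -1.3243$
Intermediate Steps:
$\frac{-3 - 3035}{-242 + 2536} = - \frac{3038}{2294} = \left(-3038\right) \frac{1}{2294} = - \frac{49}{37}$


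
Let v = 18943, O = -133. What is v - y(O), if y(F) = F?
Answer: 19076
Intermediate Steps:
v - y(O) = 18943 - 1*(-133) = 18943 + 133 = 19076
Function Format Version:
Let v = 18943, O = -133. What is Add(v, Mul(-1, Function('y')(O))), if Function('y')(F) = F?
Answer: 19076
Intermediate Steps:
Add(v, Mul(-1, Function('y')(O))) = Add(18943, Mul(-1, -133)) = Add(18943, 133) = 19076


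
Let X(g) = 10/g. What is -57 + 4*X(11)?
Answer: -587/11 ≈ -53.364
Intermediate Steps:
-57 + 4*X(11) = -57 + 4*(10/11) = -57 + 40/11 = -587/11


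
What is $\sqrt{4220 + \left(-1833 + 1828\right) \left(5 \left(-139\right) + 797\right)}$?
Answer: $\sqrt{3710} \approx 60.91$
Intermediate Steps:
$\sqrt{4220 + \left(-1833 + 1828\right) \left(5 \left(-139\right) + 797\right)} = \sqrt{4220 - 5 \left(-695 + 797\right)} = \sqrt{4220 - 510} = \sqrt{3710}$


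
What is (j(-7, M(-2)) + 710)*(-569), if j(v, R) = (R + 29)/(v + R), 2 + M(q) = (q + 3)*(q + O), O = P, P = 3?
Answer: -803997/2 ≈ -4.0200e+5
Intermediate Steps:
O = 3
M(q) = -2 + (3 + q)² (M(q) = -2 + (q + 3)*(q + 3) = -2 + (3 + q)*(3 + q) = -2 + (3 + q)²)
j(v, R) = (29 + R)/(R + v)
(j(-7, M(-2)) + 710)*(-569) = ((29 + (7 + (-2)² + 6*(-2)))/((7 + (-2)² + 6*(-2)) - 7) + 710)*(-569) = ((29 + (7 + 4 - 12))/((7 + 4 - 12) - 7) + 710)*(-569) = ((29 - 1)/(-1 - 7) + 710)*(-569) = (28/(-8) + 710)*(-569) = (-⅛*28 + 710)*(-569) = (-7/2 + 710)*(-569) = (1413/2)*(-569) = -803997/2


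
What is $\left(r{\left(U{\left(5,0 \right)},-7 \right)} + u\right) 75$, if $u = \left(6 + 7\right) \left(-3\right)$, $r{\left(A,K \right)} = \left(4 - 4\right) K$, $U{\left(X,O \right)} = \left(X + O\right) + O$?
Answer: $-2925$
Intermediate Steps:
$U{\left(X,O \right)} = X + 2 O$ ($U{\left(X,O \right)} = \left(O + X\right) + O = X + 2 O$)
$r{\left(A,K \right)} = 0$ ($r{\left(A,K \right)} = 0 K = 0$)
$u = -39$ ($u = 13 \left(-3\right) = -39$)
$\left(r{\left(U{\left(5,0 \right)},-7 \right)} + u\right) 75 = \left(0 - 39\right) 75 = \left(-39\right) 75 = -2925$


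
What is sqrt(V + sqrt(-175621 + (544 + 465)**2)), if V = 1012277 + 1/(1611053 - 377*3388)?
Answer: sqrt(112774830520828710 + 222814171458*sqrt(210615))/333777 ≈ 1006.6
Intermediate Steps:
V = 337874780230/333777 (V = 1012277 + 1/(1611053 - 1277276) = 1012277 + 1/333777 = 337874780230/333777 ≈ 1.0123e+6)
sqrt(V + sqrt(-175621 + (544 + 465)**2)) = sqrt(337874780230/333777 + sqrt(-175621 + (544 + 465)**2)) = sqrt(337874780230/333777 + sqrt(-175621 + 1009**2)) = sqrt(337874780230/333777 + sqrt(-175621 + 1018081)) = sqrt(337874780230/333777 + sqrt(842460)) = sqrt(337874780230/333777 + 2*sqrt(210615))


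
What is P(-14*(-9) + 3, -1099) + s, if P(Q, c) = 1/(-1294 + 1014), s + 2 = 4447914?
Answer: 1245415359/280 ≈ 4.4479e+6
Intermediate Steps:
s = 4447912 (s = -2 + 4447914 = 4447912)
P(Q, c) = -1/280 (P(Q, c) = 1/(-280) = -1/280)
P(-14*(-9) + 3, -1099) + s = -1/280 + 4447912 = 1245415359/280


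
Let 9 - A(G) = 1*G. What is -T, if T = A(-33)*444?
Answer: -18648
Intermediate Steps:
A(G) = 9 - G
T = 18648 (T = (9 - 1*(-33))*444 = (9 + 33)*444 = 42*444 = 18648)
-T = -1*18648 = -18648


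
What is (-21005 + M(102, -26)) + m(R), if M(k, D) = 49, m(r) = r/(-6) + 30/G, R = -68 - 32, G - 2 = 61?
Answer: -146572/7 ≈ -20939.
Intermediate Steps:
G = 63 (G = 2 + 61 = 63)
R = -100
m(r) = 10/21 - r/6 (m(r) = r/(-6) + 30/63 = r*(-⅙) + 30*(1/63) = -r/6 + 10/21 = 10/21 - r/6)
(-21005 + M(102, -26)) + m(R) = (-21005 + 49) + (10/21 - ⅙*(-100)) = -20956 + (10/21 + 50/3) = -20956 + 120/7 = -146572/7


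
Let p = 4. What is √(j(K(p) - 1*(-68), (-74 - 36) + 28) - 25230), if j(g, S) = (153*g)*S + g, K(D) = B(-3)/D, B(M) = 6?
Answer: I*√3588430/2 ≈ 947.16*I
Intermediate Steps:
K(D) = 6/D
j(g, S) = g + 153*S*g (j(g, S) = 153*S*g + g = g + 153*S*g)
√(j(K(p) - 1*(-68), (-74 - 36) + 28) - 25230) = √((6/4 - 1*(-68))*(1 + 153*((-74 - 36) + 28)) - 25230) = √((6*(¼) + 68)*(1 + 153*(-110 + 28)) - 25230) = √((3/2 + 68)*(1 + 153*(-82)) - 25230) = √(139*(1 - 12546)/2 - 25230) = √((139/2)*(-12545) - 25230) = √(-1743755/2 - 25230) = √(-1794215/2) = I*√3588430/2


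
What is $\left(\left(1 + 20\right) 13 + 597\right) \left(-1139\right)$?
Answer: $-990930$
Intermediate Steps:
$\left(\left(1 + 20\right) 13 + 597\right) \left(-1139\right) = \left(21 \cdot 13 + 597\right) \left(-1139\right) = \left(273 + 597\right) \left(-1139\right) = 870 \left(-1139\right) = -990930$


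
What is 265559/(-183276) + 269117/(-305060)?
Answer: -16291764479/6988772070 ≈ -2.3311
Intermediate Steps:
265559/(-183276) + 269117/(-305060) = 265559*(-1/183276) + 269117*(-1/305060) = -265559/183276 - 269117/305060 = -16291764479/6988772070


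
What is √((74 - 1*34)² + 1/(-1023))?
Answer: √1674445377/1023 ≈ 40.000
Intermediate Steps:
√((74 - 1*34)² + 1/(-1023)) = √((74 - 34)² - 1/1023) = √(40² - 1/1023) = √(1600 - 1/1023) = √(1636799/1023) = √1674445377/1023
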